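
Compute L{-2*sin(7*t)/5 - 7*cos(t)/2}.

The transform is linear, so treat each term independently.
(-7/2)·[L{cos(t)} = s/(s^2 + 1)]; (-2/5)·[L{sin(7t)} = 7/(s^2 + 49)].

-7*s/(2*(s^2 + 1)) - 14/(5*(s^2 + 49))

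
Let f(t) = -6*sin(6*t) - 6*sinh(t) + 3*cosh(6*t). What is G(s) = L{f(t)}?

Apply the Laplace transform termwise.
(-6)·[L{sin(6t)} = 6/(s^2 + 36)]; (-6)·[L{sinh(t)} = 1/(s^2 - 1)]; (3)·[L{cosh(6t)} = s/(s^2 - 36)].

G(s) = 3*s/(s^2 - 36) - 36/(s^2 + 36) - 6/(s^2 - 1)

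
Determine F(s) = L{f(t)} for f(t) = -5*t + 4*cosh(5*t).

Apply the Laplace transform termwise.
(4)·[L{cosh(5t)} = s/(s^2 - 25)]; (-5)·[L{t} = 1!/s^2 = 1/s^2].

F(s) = 4*s/(s^2 - 25) - 5/s^2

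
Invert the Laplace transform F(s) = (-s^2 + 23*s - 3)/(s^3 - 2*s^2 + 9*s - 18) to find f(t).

f(t) = 3*exp(2*t) + 5*sin(3*t) - 4*cos(3*t)

Factor the denominator: s^3 - 2*s^2 + 9*s - 18 = (s - 2)*(s^2 + 9).
Partial fraction decomposition gives [3/(s - 2)] + [-4*s/(s^2 + 9)] + [15/(s^2 + 9)].
Invert each term: 3/(s - 2) ↔ 3e^(2t); -4·s/(s^2 + 9) ↔ -4cos(3t); 5·3/(s^2 + 9) ↔ 5sin(3t).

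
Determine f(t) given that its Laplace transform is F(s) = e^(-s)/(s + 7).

f(t) = Heaviside(t - 1)*(exp(-7*t + 7))

The factor e^(-s) signals a time shift by c = 1 (second shifting theorem).
L{e^(-7t)} = 1/(s + 7), so L^-1{1/(s + 7)} = e^(-7*t).
Hence the inverse is u(t - 1) times that function evaluated at t - 1.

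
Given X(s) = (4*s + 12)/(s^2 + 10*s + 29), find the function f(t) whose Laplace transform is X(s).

Complete the square in the denominator: s^2 + 10*s + 29 = (s + 5)^2 + 2^2.
Split the numerator to match: 4*s + 12 = 4·(s + 5) - 4·2.
Invert each term: 4·(s + 5)/((s + 5)^2 + 4) ↔ 4e^(-5t)cos(2t); -4·2/((s + 5)^2 + 4) ↔ -4e^(-5t)sin(2t).

f(t) = -4*exp(-5*t)*sin(2*t) + 4*exp(-5*t)*cos(2*t)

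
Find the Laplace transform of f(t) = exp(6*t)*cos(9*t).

L{cos(9t)} = s/(s^2 + 81).
By the first shifting theorem, multiplying by e^(6t) replaces s with s - 6.

(s - 6)/((s - 6)^2 + 81)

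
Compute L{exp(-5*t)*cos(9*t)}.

(s + 5)/((s + 5)^2 + 81)

L{cos(9t)} = s/(s^2 + 81).
By the first shifting theorem, multiplying by e^(-5t) replaces s with s + 5.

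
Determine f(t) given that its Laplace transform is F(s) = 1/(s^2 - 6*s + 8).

f(t) = exp(3*t)*sinh(t)

Rewrite the denominator: s^2 - 6*s + 8 = (s - 3)^2 - 1.
The form in (s - 3) signals a first-shifting-theorem factor e^(3t).
Since L{sinh(t)} = 1/(s^2 - 1), the inverse is e^(3*t)*sinh(t).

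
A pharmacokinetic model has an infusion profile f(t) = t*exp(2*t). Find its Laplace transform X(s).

L{e^(2t)} = 1/(s - 2).
Then apply L{t·g(t)} = -d/ds[G(s)] with G(s) = 1/(s - 2):
differentiating 1 time and applying the sign gives (s - 2)^(-2).

X(s) = (s - 2)^(-2)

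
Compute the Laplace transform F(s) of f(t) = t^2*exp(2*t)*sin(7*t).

L{sin(7t)} = 7/(s^2 + 49).
Multiplying by e^(2t) shifts s → s - 2, so L{exp(2*t)*sin(7*t)} = 7/((s - 2)^2 + 49).
Then apply L{t^2·g(t)} = (-1)^2 d^2/ds^2[G(s)] with G(s) = 7/((s - 2)^2 + 49):
differentiating 2 times and applying the sign gives 14*(3*s^2 - 12*s - 37)/(s^2 - 4*s + 53)^3.

F(s) = 14*(3*s^2 - 12*s - 37)/(s^2 - 4*s + 53)^3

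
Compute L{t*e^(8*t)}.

(s - 8)^(-2)

L{e^(8t)} = 1/(s - 8).
Then apply L{t·g(t)} = -d/ds[G(s)] with G(s) = 1/(s - 8):
differentiating 1 time and applying the sign gives (s - 8)^(-2).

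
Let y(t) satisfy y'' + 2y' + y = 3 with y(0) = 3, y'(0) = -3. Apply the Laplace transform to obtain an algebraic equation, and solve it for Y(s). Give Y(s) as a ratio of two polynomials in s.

Transform both sides with L{·}.
The derivative rules (L{y''} = s^2 Y - s·y(0) - y'(0) and L{y'} = sY - y(0), with y(0) = 3, y'(0) = -3) turn the left side into (s^2 + 2*s + 1)Y - (3*s + 3).
The right side is L{3} = 3/s.
So (s^2 + 2*s + 1)Y = 3/s + (3*s + 3).
Solve for Y(s) and write it as one ratio of polynomials.

Y(s) = (3*s^2 + 3*s + 3)/(s^3 + 2*s^2 + s)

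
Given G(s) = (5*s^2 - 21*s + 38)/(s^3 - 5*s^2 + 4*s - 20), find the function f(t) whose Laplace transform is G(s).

Factor the denominator: s^3 - 5*s^2 + 4*s - 20 = (s - 5)*(s^2 + 4).
Partial fraction decomposition gives [2/(s - 5)] + [3*s/(s^2 + 4)] + [-6/(s^2 + 4)].
Invert each term: 2/(s - 5) ↔ 2e^(5t); 3·s/(s^2 + 4) ↔ 3cos(2t); -3·2/(s^2 + 4) ↔ -3sin(2t).

f(t) = 2*exp(5*t) - 3*sin(2*t) + 3*cos(2*t)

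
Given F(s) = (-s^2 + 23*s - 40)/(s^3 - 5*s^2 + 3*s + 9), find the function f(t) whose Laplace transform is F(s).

f(t) = 5*t*exp(3*t) + 3*exp(3*t) - 4*exp(-t)

Factor the denominator: s^3 - 5*s^2 + 3*s + 9 = (s - 3)^2*(s + 1).
Partial fraction decomposition gives [3/(s - 3)] + [5/(s - 3)^2] + [-4/(s + 1)].
Invert each term: 3/(s - 3) ↔ 3e^(3t); 5/(s - 3)^2 ↔ 5t·e^(3t); -4/(s + 1) ↔ -4e^(-t).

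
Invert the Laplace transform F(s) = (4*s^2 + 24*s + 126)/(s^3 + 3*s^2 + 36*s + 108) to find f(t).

f(t) = 3*sin(6*t) + 2*cos(6*t) + 2*exp(-3*t)

Factor the denominator: s^3 + 3*s^2 + 36*s + 108 = (s + 3)*(s^2 + 36).
Partial fraction decomposition gives [2/(s + 3)] + [2*s/(s^2 + 36)] + [18/(s^2 + 36)].
Invert each term: 2/(s + 3) ↔ 2e^(-3t); 2·s/(s^2 + 36) ↔ 2cos(6t); 3·6/(s^2 + 36) ↔ 3sin(6t).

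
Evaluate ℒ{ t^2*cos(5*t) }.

2*s*(s^2 - 75)/(s^2 + 25)^3

L{cos(5t)} = s/(s^2 + 25).
Then apply L{t^2·g(t)} = (-1)^2 d^2/ds^2[G(s)] with G(s) = s/(s^2 + 25):
differentiating 2 times and applying the sign gives 2*s*(s^2 - 75)/(s^2 + 25)^3.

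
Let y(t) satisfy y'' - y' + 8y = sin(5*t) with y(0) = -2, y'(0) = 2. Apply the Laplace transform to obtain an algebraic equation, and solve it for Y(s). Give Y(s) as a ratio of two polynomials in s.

Y(s) = (-2*s^3 + 4*s^2 - 50*s + 105)/(s^4 - s^3 + 33*s^2 - 25*s + 200)

Take the Laplace transform of both sides.
Using L{y''} = s^2 Y - s·y(0) - y'(0) and L{y'} = sY - y(0), with y(0) = -2, y'(0) = 2, the left side becomes (s^2 - s + 8)Y - (-2*s + 4).
The right side is L{sin(5*t)} = 5/(s^2 + 25).
So (s^2 - s + 8)Y = 5/(s^2 + 25) + (-2*s + 4).
Divide through and combine into a single rational function.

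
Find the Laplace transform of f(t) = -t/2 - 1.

By linearity of the Laplace transform, transform each term separately.
L{-1} = -1/s; (-1/2)·[L{t} = 1!/s^2 = 1/s^2].

-1/s - 1/(2*s^2)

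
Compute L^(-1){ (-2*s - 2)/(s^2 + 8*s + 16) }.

6*t*exp(-4*t) - 2*exp(-4*t)

Factor the denominator: s^2 + 8*s + 16 = (s + 4)^2.
Partial fraction decomposition gives [-2/(s + 4)] + [6/(s + 4)^2].
Invert each term: -2/(s + 4) ↔ -2e^(-4t); 6/(s + 4)^2 ↔ 6t·e^(-4t).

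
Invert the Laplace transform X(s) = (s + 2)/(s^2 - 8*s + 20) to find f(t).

f(t) = 3*exp(4*t)*sin(2*t) + exp(4*t)*cos(2*t)

Complete the square in the denominator: s^2 - 8*s + 20 = (s - 4)^2 + 2^2.
Split the numerator to match: s + 2 = 1·(s - 4) + 3·2.
Invert each term: 1·(s - 4)/((s - 4)^2 + 4) ↔ e^(4t)cos(2t); 3·2/((s - 4)^2 + 4) ↔ 3e^(4t)sin(2t).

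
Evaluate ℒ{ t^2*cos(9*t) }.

L{cos(9t)} = s/(s^2 + 81).
Then apply L{t^2·g(t)} = (-1)^2 d^2/ds^2[G(s)] with G(s) = s/(s^2 + 81):
differentiating 2 times and applying the sign gives 2*s*(s^2 - 243)/(s^2 + 81)^3.

2*s*(s^2 - 243)/(s^2 + 81)^3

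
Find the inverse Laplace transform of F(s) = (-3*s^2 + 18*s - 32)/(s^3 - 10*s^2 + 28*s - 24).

Factor the denominator: s^3 - 10*s^2 + 28*s - 24 = (s - 6)*(s - 2)^2.
Partial fraction decomposition gives [-1/(s - 2)] + [2/(s - 2)^2] + [-2/(s - 6)].
Invert each term: -1/(s - 2) ↔ -e^(2t); 2/(s - 2)^2 ↔ 2t·e^(2t); -2/(s - 6) ↔ -2e^(6t).

2*t*exp(2*t) - 2*exp(6*t) - exp(2*t)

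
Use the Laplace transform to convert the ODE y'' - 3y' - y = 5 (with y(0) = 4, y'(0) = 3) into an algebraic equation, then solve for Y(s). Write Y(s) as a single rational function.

Take the Laplace transform of both sides.
With L{y''} = s^2 Y - s·y(0) - y'(0) and L{y'} = sY - y(0), with y(0) = 4, y'(0) = 3: the LHS transforms to (s^2 - 3*s - 1)Y - (4*s - 9).
The right side is L{5} = 5/s.
So (s^2 - 3*s - 1)Y = 5/s + (4*s - 9).
Divide through and combine into a single rational function.

Y(s) = (4*s^2 - 9*s + 5)/(s^3 - 3*s^2 - s)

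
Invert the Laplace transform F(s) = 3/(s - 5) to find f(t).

f(t) = 3*exp(5*t)

Since L{e^(5t)} = 1/(s - 5), the inverse is exp(5*t), scaled by 3.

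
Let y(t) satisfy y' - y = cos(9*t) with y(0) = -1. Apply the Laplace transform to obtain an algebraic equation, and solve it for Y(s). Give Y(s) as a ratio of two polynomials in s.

Transform both sides with L{·}.
Using L{y'} = sY - y(0) = sY - (-1), the left side becomes (s - 1)Y - (-1).
The right side is L{cos(9*t)} = s/(s^2 + 81).
So (s - 1)Y = s/(s^2 + 81) + (-1).
Isolate Y and clear denominators.

Y(s) = (-s^2 + s - 81)/(s^3 - s^2 + 81*s - 81)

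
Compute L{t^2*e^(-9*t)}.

L{e^(-9t)} = 1/(s + 9).
Then apply L{t^2·g(t)} = (-1)^2 d^2/ds^2[H(s)] with H(s) = 1/(s + 9):
differentiating 2 times and applying the sign gives 2/(s + 9)^3.

2/(s + 9)^3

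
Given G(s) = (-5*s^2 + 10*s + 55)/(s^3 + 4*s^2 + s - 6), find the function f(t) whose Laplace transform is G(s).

f(t) = 5*exp(t) - 5*exp(-2*t) - 5*exp(-3*t)

Factor the denominator: s^3 + 4*s^2 + s - 6 = (s - 1)*(s + 2)*(s + 3).
Partial fraction decomposition gives [-5/(s + 3)] + [5/(s - 1)] + [-5/(s + 2)].
Invert each term: -5/(s + 3) ↔ -5e^(-3t); 5/(s - 1) ↔ 5e^(t); -5/(s + 2) ↔ -5e^(-2t).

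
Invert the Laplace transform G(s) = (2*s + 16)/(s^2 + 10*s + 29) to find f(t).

Complete the square in the denominator: s^2 + 10*s + 29 = (s + 5)^2 + 2^2.
Split the numerator to match: 2*s + 16 = 2·(s + 5) + 3·2.
Invert each term: 2·(s + 5)/((s + 5)^2 + 4) ↔ 2e^(-5t)cos(2t); 3·2/((s + 5)^2 + 4) ↔ 3e^(-5t)sin(2t).

f(t) = 3*exp(-5*t)*sin(2*t) + 2*exp(-5*t)*cos(2*t)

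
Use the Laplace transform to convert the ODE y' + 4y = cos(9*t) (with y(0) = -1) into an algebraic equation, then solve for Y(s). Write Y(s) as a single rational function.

Take the Laplace transform of both sides.
Using L{y'} = sY - y(0) = sY - (-1), the left side becomes (s + 4)Y - (-1).
The right side is L{cos(9*t)} = s/(s^2 + 81).
So (s + 4)Y = s/(s^2 + 81) + (-1).
Divide through and combine into a single rational function.

Y(s) = (-s^2 + s - 81)/(s^3 + 4*s^2 + 81*s + 324)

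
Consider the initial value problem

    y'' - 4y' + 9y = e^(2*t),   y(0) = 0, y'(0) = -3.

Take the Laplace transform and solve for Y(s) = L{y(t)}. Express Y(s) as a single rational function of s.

Laplace-transform each side.
Using L{y''} = s^2 Y - s·y(0) - y'(0) and L{y'} = sY - y(0), with y(0) = 0, y'(0) = -3, the left side becomes (s^2 - 4*s + 9)Y - (-3).
The right side is L{e^(2*t)} = 1/(s - 2).
So (s^2 - 4*s + 9)Y = 1/(s - 2) + (-3).
Solve for Y(s) and write it as one ratio of polynomials.

Y(s) = (-3*s + 7)/(s^3 - 6*s^2 + 17*s - 18)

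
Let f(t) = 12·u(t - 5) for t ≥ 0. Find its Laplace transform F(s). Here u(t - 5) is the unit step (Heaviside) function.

By the second shifting theorem, L{u(t - c)·g(t - c)} = e^(-cs)·G(s) with c = 5 and G(s) = L{g(t)}.
L{12} = 12/s.

F(s) = 12*exp(-5*s)/s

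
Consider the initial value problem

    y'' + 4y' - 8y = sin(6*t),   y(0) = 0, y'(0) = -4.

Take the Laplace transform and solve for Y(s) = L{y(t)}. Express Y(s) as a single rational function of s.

Transform both sides with L{·}.
With L{y''} = s^2 Y - s·y(0) - y'(0) and L{y'} = sY - y(0), with y(0) = 0, y'(0) = -4: the LHS transforms to (s^2 + 4*s - 8)Y - (-4).
The right side is L{sin(6*t)} = 6/(s^2 + 36).
So (s^2 + 4*s - 8)Y = 6/(s^2 + 36) + (-4).
Isolate Y and clear denominators.

Y(s) = (-4*s^2 - 138)/(s^4 + 4*s^3 + 28*s^2 + 144*s - 288)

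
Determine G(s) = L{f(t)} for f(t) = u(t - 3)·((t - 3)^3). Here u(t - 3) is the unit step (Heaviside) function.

By the second shifting theorem, L{u(t - c)·g(t - c)} = e^(-cs)·H(s) with c = 3 and H(s) = L{g(t)}.
L{t^3} = 3!/s^4 = 6/s^4.

G(s) = 6*exp(-3*s)/s^4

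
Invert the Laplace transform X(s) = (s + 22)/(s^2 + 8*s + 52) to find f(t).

f(t) = 3*exp(-4*t)*sin(6*t) + exp(-4*t)*cos(6*t)

Complete the square in the denominator: s^2 + 8*s + 52 = (s + 4)^2 + 6^2.
Split the numerator to match: s + 22 = 1·(s + 4) + 3·6.
Invert each term: 1·(s + 4)/((s + 4)^2 + 36) ↔ e^(-4t)cos(6t); 3·6/((s + 4)^2 + 36) ↔ 3e^(-4t)sin(6t).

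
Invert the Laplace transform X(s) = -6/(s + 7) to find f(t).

f(t) = -6*exp(-7*t)

Since L{e^(-7t)} = 1/(s + 7), the inverse is e^(-7*t), scaled by -6.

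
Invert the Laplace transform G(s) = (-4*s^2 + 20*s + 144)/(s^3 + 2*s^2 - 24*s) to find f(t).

f(t) = 4*exp(4*t) - 6 - 2*exp(-6*t)

Factor the denominator: s^3 + 2*s^2 - 24*s = s*(s - 4)*(s + 6).
Partial fraction decomposition gives [-6/s] + [-2/(s + 6)] + [4/(s - 4)].
Invert each term: -6/(s - 0) ↔ -6e^(0t); -2/(s + 6) ↔ -2e^(-6t); 4/(s - 4) ↔ 4e^(4t).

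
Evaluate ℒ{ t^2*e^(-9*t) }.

2/(s + 9)^3

L{e^(-9t)} = 1/(s + 9).
Then apply L{t^2·g(t)} = (-1)^2 d^2/ds^2[G(s)] with G(s) = 1/(s + 9):
differentiating 2 times and applying the sign gives 2/(s + 9)^3.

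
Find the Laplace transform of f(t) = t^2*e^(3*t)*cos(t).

L{cos(t)} = s/(s^2 + 1).
Multiplying by e^(3t) shifts s → s - 3, so L{e^(3*t)*cos(t)} = (s - 3)/((s - 3)^2 + 1).
Then apply L{t^2·g(t)} = (-1)^2 d^2/ds^2[H(s)] with H(s) = (s - 3)/((s - 3)^2 + 1):
differentiating 2 times and applying the sign gives 2*(s - 3)*(s^2 - 6*s + 6)/(s^2 - 6*s + 10)^3.

2*(s - 3)*(s^2 - 6*s + 6)/(s^2 - 6*s + 10)^3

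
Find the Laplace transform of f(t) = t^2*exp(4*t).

2/(s - 4)^3

L{e^(4t)} = 1/(s - 4).
Then apply L{t^2·g(t)} = (-1)^2 d^2/ds^2[G(s)] with G(s) = 1/(s - 4):
differentiating 2 times and applying the sign gives 2/(s - 4)^3.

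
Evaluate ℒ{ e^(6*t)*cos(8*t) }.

(s - 6)/((s - 6)^2 + 64)

L{cos(8t)} = s/(s^2 + 64).
By the first shifting theorem, multiplying by e^(6t) replaces s with s - 6.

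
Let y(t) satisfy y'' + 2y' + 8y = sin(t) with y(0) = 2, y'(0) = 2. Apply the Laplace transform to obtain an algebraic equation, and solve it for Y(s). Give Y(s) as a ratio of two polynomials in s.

Take the Laplace transform of both sides.
Using L{y''} = s^2 Y - s·y(0) - y'(0) and L{y'} = sY - y(0), with y(0) = 2, y'(0) = 2, the left side becomes (s^2 + 2*s + 8)Y - (2*s + 6).
The right side is L{sin(t)} = 1/(s^2 + 1).
So (s^2 + 2*s + 8)Y = 1/(s^2 + 1) + (2*s + 6).
Isolate Y and clear denominators.

Y(s) = (2*s^3 + 6*s^2 + 2*s + 7)/(s^4 + 2*s^3 + 9*s^2 + 2*s + 8)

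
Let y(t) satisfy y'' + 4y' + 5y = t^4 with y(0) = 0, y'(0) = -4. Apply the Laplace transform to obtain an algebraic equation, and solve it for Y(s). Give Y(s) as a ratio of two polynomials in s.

Y(s) = (-4*s^5 + 24)/(s^7 + 4*s^6 + 5*s^5)

Transform both sides with L{·}.
With L{y''} = s^2 Y - s·y(0) - y'(0) and L{y'} = sY - y(0), with y(0) = 0, y'(0) = -4: the LHS transforms to (s^2 + 4*s + 5)Y - (-4).
The right side is L{t^4} = 24/s^5.
So (s^2 + 4*s + 5)Y = 24/s^5 + (-4).
Isolate Y and clear denominators.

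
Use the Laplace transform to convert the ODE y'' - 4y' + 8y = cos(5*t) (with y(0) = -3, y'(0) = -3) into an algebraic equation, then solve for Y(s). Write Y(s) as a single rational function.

Y(s) = (-3*s^3 + 9*s^2 - 74*s + 225)/(s^4 - 4*s^3 + 33*s^2 - 100*s + 200)

Transform both sides with L{·}.
The derivative rules (L{y''} = s^2 Y - s·y(0) - y'(0) and L{y'} = sY - y(0), with y(0) = -3, y'(0) = -3) turn the left side into (s^2 - 4*s + 8)Y - (-3*s + 9).
The right side is L{cos(5*t)} = s/(s^2 + 25).
So (s^2 - 4*s + 8)Y = s/(s^2 + 25) + (-3*s + 9).
Solve for Y(s) and write it as one ratio of polynomials.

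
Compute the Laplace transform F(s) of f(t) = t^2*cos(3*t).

L{cos(3t)} = s/(s^2 + 9).
Then apply L{t^2·g(t)} = (-1)^2 d^2/ds^2[G(s)] with G(s) = s/(s^2 + 9):
differentiating 2 times and applying the sign gives 2*s*(s^2 - 27)/(s^2 + 9)^3.

F(s) = 2*s*(s^2 - 27)/(s^2 + 9)^3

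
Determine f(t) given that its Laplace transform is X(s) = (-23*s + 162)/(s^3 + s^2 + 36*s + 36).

Factor the denominator: s^3 + s^2 + 36*s + 36 = (s + 1)*(s^2 + 36).
Partial fraction decomposition gives [5/(s + 1)] + [-5*s/(s^2 + 36)] + [-18/(s^2 + 36)].
Invert each term: 5/(s + 1) ↔ 5e^(-t); -5·s/(s^2 + 36) ↔ -5cos(6t); -3·6/(s^2 + 36) ↔ -3sin(6t).

f(t) = -3*sin(6*t) - 5*cos(6*t) + 5*exp(-t)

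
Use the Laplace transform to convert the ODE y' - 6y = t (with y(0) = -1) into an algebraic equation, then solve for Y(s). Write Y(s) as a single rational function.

Apply the Laplace transform to the equation.
The derivative rules (L{y'} = sY - y(0) = sY - (-1)) turn the left side into (s - 6)Y - (-1).
The right side is L{t} = s^(-2).
So (s - 6)Y = s^(-2) + (-1).
Isolate Y and clear denominators.

Y(s) = (-s^2 + 1)/(s^3 - 6*s^2)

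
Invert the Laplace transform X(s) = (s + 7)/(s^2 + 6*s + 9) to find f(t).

Factor the denominator: s^2 + 6*s + 9 = (s + 3)^2.
Partial fraction decomposition gives [1/(s + 3)] + [4/(s + 3)^2].
Invert each term: 1/(s + 3) ↔ e^(-3t); 4/(s + 3)^2 ↔ 4t·e^(-3t).

f(t) = 4*t*exp(-3*t) + exp(-3*t)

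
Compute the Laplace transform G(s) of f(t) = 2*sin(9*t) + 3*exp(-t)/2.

G(s) = 18/(s^2 + 81) + 3/(2*(s + 1))

The transform is linear, so treat each term independently.
(2)·[L{sin(9t)} = 9/(s^2 + 81)]; (3/2)·[L{e^(-t)} = 1/(s + 1)].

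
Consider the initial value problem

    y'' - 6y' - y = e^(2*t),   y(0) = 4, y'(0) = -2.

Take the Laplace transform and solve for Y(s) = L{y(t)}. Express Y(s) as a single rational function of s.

Transform both sides with L{·}.
The derivative rules (L{y''} = s^2 Y - s·y(0) - y'(0) and L{y'} = sY - y(0), with y(0) = 4, y'(0) = -2) turn the left side into (s^2 - 6*s - 1)Y - (4*s - 26).
The right side is L{e^(2*t)} = 1/(s - 2).
So (s^2 - 6*s - 1)Y = 1/(s - 2) + (4*s - 26).
Isolate Y and clear denominators.

Y(s) = (4*s^2 - 34*s + 53)/(s^3 - 8*s^2 + 11*s + 2)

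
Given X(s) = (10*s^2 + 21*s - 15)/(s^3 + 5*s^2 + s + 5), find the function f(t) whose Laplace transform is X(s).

Factor the denominator: s^3 + 5*s^2 + s + 5 = (s + 5)*(s^2 + 1).
Partial fraction decomposition gives [5/(s + 5)] + [5*s/(s^2 + 1)] + [-4/(s^2 + 1)].
Invert each term: 5/(s + 5) ↔ 5e^(-5t); 5·s/(s^2 + 1) ↔ 5cos(t); -4·1/(s^2 + 1) ↔ -4sin(t).

f(t) = -4*sin(t) + 5*cos(t) + 5*exp(-5*t)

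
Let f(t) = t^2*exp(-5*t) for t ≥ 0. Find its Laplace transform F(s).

L{e^(-5t)} = 1/(s + 5).
Then apply L{t^2·g(t)} = (-1)^2 d^2/ds^2[G(s)] with G(s) = 1/(s + 5):
differentiating 2 times and applying the sign gives 2/(s + 5)^3.

F(s) = 2/(s + 5)^3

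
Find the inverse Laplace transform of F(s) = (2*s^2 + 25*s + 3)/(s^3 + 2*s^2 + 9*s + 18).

Factor the denominator: s^3 + 2*s^2 + 9*s + 18 = (s + 2)*(s^2 + 9).
Partial fraction decomposition gives [-3/(s + 2)] + [5*s/(s^2 + 9)] + [15/(s^2 + 9)].
Invert each term: -3/(s + 2) ↔ -3e^(-2t); 5·s/(s^2 + 9) ↔ 5cos(3t); 5·3/(s^2 + 9) ↔ 5sin(3t).

5*sin(3*t) + 5*cos(3*t) - 3*exp(-2*t)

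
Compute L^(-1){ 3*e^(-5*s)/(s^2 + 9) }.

The factor e^(-5s) signals a time shift by c = 5 (second shifting theorem).
L{sin(3t)} = 3/(s^2 + 9), so L^-1{3/(s^2 + 9)} = sin(3*t).
Hence the inverse is u(t - 5) times that function evaluated at t - 5.

Heaviside(t - 5)*(sin(3*t - 15))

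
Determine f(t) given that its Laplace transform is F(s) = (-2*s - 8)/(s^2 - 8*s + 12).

Factor the denominator: s^2 - 8*s + 12 = (s - 6)*(s - 2).
Partial fraction decomposition gives [3/(s - 2)] + [-5/(s - 6)].
Invert each term: 3/(s - 2) ↔ 3e^(2t); -5/(s - 6) ↔ -5e^(6t).

f(t) = -5*exp(6*t) + 3*exp(2*t)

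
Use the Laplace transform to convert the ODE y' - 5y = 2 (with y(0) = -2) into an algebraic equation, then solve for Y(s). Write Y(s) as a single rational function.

Y(s) = (-2*s + 2)/(s^2 - 5*s)

Transform both sides with L{·}.
With L{y'} = sY - y(0) = sY - (-2): the LHS transforms to (s - 5)Y - (-2).
The right side is L{2} = 2/s.
So (s - 5)Y = 2/s + (-2).
Divide through and combine into a single rational function.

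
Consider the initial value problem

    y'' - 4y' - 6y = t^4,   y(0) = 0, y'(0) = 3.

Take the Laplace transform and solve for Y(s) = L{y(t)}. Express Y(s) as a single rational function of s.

Transform both sides with L{·}.
Using L{y''} = s^2 Y - s·y(0) - y'(0) and L{y'} = sY - y(0), with y(0) = 0, y'(0) = 3, the left side becomes (s^2 - 4*s - 6)Y - (3).
The right side is L{t^4} = 24/s^5.
So (s^2 - 4*s - 6)Y = 24/s^5 + (3).
Solve for Y(s) and write it as one ratio of polynomials.

Y(s) = (3*s^5 + 24)/(s^7 - 4*s^6 - 6*s^5)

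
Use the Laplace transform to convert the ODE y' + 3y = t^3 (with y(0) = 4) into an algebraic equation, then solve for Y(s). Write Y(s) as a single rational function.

Y(s) = (4*s^4 + 6)/(s^5 + 3*s^4)

Transform both sides with L{·}.
The derivative rules (L{y'} = sY - y(0) = sY - 4) turn the left side into (s + 3)Y - (4).
The right side is L{t^3} = 6/s^4.
So (s + 3)Y = 6/s^4 + (4).
Solve for Y(s) and write it as one ratio of polynomials.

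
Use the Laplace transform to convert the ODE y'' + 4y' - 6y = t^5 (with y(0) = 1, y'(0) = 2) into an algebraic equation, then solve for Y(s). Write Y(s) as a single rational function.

Take the Laplace transform of both sides.
The derivative rules (L{y''} = s^2 Y - s·y(0) - y'(0) and L{y'} = sY - y(0), with y(0) = 1, y'(0) = 2) turn the left side into (s^2 + 4*s - 6)Y - (s + 6).
The right side is L{t^5} = 120/s^6.
So (s^2 + 4*s - 6)Y = 120/s^6 + (s + 6).
Divide through and combine into a single rational function.

Y(s) = (s^7 + 6*s^6 + 120)/(s^8 + 4*s^7 - 6*s^6)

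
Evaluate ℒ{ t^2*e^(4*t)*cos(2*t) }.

L{cos(2t)} = s/(s^2 + 4).
Multiplying by e^(4t) shifts s → s - 4, so L{e^(4*t)*cos(2*t)} = (s - 4)/((s - 4)^2 + 4).
Then apply L{t^2·g(t)} = (-1)^2 d^2/ds^2[H(s)] with H(s) = (s - 4)/((s - 4)^2 + 4):
differentiating 2 times and applying the sign gives 2*(s - 4)*(s^2 - 8*s + 4)/(s^2 - 8*s + 20)^3.

2*(s - 4)*(s^2 - 8*s + 4)/(s^2 - 8*s + 20)^3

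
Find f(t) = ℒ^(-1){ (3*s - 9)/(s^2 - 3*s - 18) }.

f(t) = exp(6*t) + 2*exp(-3*t)

Factor the denominator: s^2 - 3*s - 18 = (s - 6)*(s + 3).
Partial fraction decomposition gives [2/(s + 3)] + [1/(s - 6)].
Invert each term: 2/(s + 3) ↔ 2e^(-3t); 1/(s - 6) ↔ e^(6t).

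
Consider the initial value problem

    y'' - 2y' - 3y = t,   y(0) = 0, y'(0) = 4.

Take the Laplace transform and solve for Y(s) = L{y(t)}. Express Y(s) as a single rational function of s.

Y(s) = (4*s^2 + 1)/(s^4 - 2*s^3 - 3*s^2)

Transform both sides with L{·}.
Using L{y''} = s^2 Y - s·y(0) - y'(0) and L{y'} = sY - y(0), with y(0) = 0, y'(0) = 4, the left side becomes (s^2 - 2*s - 3)Y - (4).
The right side is L{t} = s^(-2).
So (s^2 - 2*s - 3)Y = s^(-2) + (4).
Isolate Y and clear denominators.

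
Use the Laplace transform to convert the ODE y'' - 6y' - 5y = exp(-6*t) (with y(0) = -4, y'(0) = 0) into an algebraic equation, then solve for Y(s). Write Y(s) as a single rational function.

Y(s) = (-4*s^2 + 145)/(s^3 - 41*s - 30)

Transform both sides with L{·}.
Using L{y''} = s^2 Y - s·y(0) - y'(0) and L{y'} = sY - y(0), with y(0) = -4, y'(0) = 0, the left side becomes (s^2 - 6*s - 5)Y - (-4*s + 24).
The right side is L{exp(-6*t)} = 1/(s + 6).
So (s^2 - 6*s - 5)Y = 1/(s + 6) + (-4*s + 24).
Divide through and combine into a single rational function.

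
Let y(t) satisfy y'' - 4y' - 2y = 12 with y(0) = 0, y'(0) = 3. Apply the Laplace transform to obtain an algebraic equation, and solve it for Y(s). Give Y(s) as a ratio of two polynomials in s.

Transform both sides with L{·}.
With L{y''} = s^2 Y - s·y(0) - y'(0) and L{y'} = sY - y(0), with y(0) = 0, y'(0) = 3: the LHS transforms to (s^2 - 4*s - 2)Y - (3).
The right side is L{12} = 12/s.
So (s^2 - 4*s - 2)Y = 12/s + (3).
Solve for Y(s) and write it as one ratio of polynomials.

Y(s) = (3*s + 12)/(s^3 - 4*s^2 - 2*s)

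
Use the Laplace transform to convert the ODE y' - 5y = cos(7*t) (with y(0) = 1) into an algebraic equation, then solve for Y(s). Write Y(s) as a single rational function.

Take the Laplace transform of both sides.
With L{y'} = sY - y(0) = sY - 1: the LHS transforms to (s - 5)Y - (1).
The right side is L{cos(7*t)} = s/(s^2 + 49).
So (s - 5)Y = s/(s^2 + 49) + (1).
Solve for Y(s) and write it as one ratio of polynomials.

Y(s) = (s^2 + s + 49)/(s^3 - 5*s^2 + 49*s - 245)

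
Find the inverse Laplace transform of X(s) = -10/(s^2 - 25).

-2*sinh(5*t)

Since L{sinh(5t)} = 5/(s^2 - 25), the inverse is sinh(5*t), scaled by -2.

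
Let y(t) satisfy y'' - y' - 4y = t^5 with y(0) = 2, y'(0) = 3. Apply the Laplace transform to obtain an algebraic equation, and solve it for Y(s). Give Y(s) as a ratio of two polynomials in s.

Y(s) = (2*s^7 + s^6 + 120)/(s^8 - s^7 - 4*s^6)

Take the Laplace transform of both sides.
Using L{y''} = s^2 Y - s·y(0) - y'(0) and L{y'} = sY - y(0), with y(0) = 2, y'(0) = 3, the left side becomes (s^2 - s - 4)Y - (2*s + 1).
The right side is L{t^5} = 120/s^6.
So (s^2 - s - 4)Y = 120/s^6 + (2*s + 1).
Solve for Y(s) and write it as one ratio of polynomials.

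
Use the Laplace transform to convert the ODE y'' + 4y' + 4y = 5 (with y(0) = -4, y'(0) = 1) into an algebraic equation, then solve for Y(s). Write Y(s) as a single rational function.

Laplace-transform each side.
The derivative rules (L{y''} = s^2 Y - s·y(0) - y'(0) and L{y'} = sY - y(0), with y(0) = -4, y'(0) = 1) turn the left side into (s^2 + 4*s + 4)Y - (-4*s - 15).
The right side is L{5} = 5/s.
So (s^2 + 4*s + 4)Y = 5/s + (-4*s - 15).
Divide through and combine into a single rational function.

Y(s) = (-4*s^2 - 15*s + 5)/(s^3 + 4*s^2 + 4*s)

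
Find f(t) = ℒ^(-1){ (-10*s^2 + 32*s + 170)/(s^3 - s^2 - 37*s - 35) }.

Factor the denominator: s^3 - s^2 - 37*s - 35 = (s - 7)*(s + 1)*(s + 5).
Partial fraction decomposition gives [-5/(s + 5)] + [-4/(s + 1)] + [-1/(s - 7)].
Invert each term: -5/(s + 5) ↔ -5e^(-5t); -4/(s + 1) ↔ -4e^(-t); -1/(s - 7) ↔ -e^(7t).

f(t) = -exp(7*t) - 4*exp(-t) - 5*exp(-5*t)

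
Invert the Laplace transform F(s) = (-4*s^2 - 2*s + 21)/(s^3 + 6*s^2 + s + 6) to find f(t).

Factor the denominator: s^3 + 6*s^2 + s + 6 = (s + 6)*(s^2 + 1).
Partial fraction decomposition gives [-3/(s + 6)] + [-s/(s^2 + 1)] + [4/(s^2 + 1)].
Invert each term: -3/(s + 6) ↔ -3e^(-6t); -1·s/(s^2 + 1) ↔ -cos(t); 4·1/(s^2 + 1) ↔ 4sin(t).

f(t) = 4*sin(t) - cos(t) - 3*exp(-6*t)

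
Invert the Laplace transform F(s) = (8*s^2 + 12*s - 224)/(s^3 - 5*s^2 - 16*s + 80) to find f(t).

f(t) = 4*exp(5*t) + 6*exp(4*t) - 2*exp(-4*t)

Factor the denominator: s^3 - 5*s^2 - 16*s + 80 = (s - 5)*(s - 4)*(s + 4).
Partial fraction decomposition gives [6/(s - 4)] + [4/(s - 5)] + [-2/(s + 4)].
Invert each term: 6/(s - 4) ↔ 6e^(4t); 4/(s - 5) ↔ 4e^(5t); -2/(s + 4) ↔ -2e^(-4t).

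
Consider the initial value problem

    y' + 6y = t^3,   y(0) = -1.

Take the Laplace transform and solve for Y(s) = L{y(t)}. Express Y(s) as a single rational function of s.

Y(s) = (-s^4 + 6)/(s^5 + 6*s^4)

Transform both sides with L{·}.
Using L{y'} = sY - y(0) = sY - (-1), the left side becomes (s + 6)Y - (-1).
The right side is L{t^3} = 6/s^4.
So (s + 6)Y = 6/s^4 + (-1).
Divide through and combine into a single rational function.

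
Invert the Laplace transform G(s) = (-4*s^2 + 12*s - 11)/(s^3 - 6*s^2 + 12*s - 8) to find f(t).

Factor the denominator: s^3 - 6*s^2 + 12*s - 8 = (s - 2)^3.
Partial fraction decomposition gives [-4/(s - 2)] + [-4/(s - 2)^2] + [-3/(s - 2)^3].
Invert each term: -4/(s - 2) ↔ -4e^(2t); -4/(s - 2)^2 ↔ -4t·e^(2t); -3/(s - 2)^3 ↔ (-3/2)t^2·e^(2t).

f(t) = -3*t^2*exp(2*t)/2 - 4*t*exp(2*t) - 4*exp(2*t)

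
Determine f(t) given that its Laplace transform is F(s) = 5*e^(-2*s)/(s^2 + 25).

f(t) = Heaviside(t - 2)*(sin(5*t - 10))

The factor e^(-2s) signals a time shift by c = 2 (second shifting theorem).
L{sin(5t)} = 5/(s^2 + 25), so L^-1{5/(s^2 + 25)} = sin(5*t).
Hence the inverse is u(t - 2) times that function evaluated at t - 2.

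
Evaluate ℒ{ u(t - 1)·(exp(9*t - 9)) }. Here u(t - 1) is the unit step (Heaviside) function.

exp(-s)/(s - 9)

By the second shifting theorem, L{u(t - c)·g(t - c)} = e^(-cs)·G(s) with c = 1 and G(s) = L{g(t)}.
L{e^(9t)} = 1/(s - 9).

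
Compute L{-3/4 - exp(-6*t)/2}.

By linearity of the Laplace transform, transform each term separately.
(-1/2)·[L{e^(-6t)} = 1/(s + 6)]; L{-3/4} = (-3/4)/s.

-1/(2*(s + 6)) - 3/(4*s)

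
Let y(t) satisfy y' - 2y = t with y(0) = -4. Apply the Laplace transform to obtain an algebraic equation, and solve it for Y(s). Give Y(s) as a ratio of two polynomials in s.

Laplace-transform each side.
With L{y'} = sY - y(0) = sY - (-4): the LHS transforms to (s - 2)Y - (-4).
The right side is L{t} = s^(-2).
So (s - 2)Y = s^(-2) + (-4).
Divide through and combine into a single rational function.

Y(s) = (-4*s^2 + 1)/(s^3 - 2*s^2)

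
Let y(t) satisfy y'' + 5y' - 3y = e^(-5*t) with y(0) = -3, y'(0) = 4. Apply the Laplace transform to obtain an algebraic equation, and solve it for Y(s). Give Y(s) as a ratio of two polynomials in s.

Y(s) = (-3*s^2 - 26*s - 54)/(s^3 + 10*s^2 + 22*s - 15)

Laplace-transform each side.
Using L{y''} = s^2 Y - s·y(0) - y'(0) and L{y'} = sY - y(0), with y(0) = -3, y'(0) = 4, the left side becomes (s^2 + 5*s - 3)Y - (-3*s - 11).
The right side is L{e^(-5*t)} = 1/(s + 5).
So (s^2 + 5*s - 3)Y = 1/(s + 5) + (-3*s - 11).
Isolate Y and clear denominators.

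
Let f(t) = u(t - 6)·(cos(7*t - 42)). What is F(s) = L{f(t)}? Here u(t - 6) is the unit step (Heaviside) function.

By the second shifting theorem, L{u(t - c)·g(t - c)} = e^(-cs)·G(s) with c = 6 and G(s) = L{g(t)}.
L{cos(7t)} = s/(s^2 + 49).

F(s) = s*exp(-6*s)/(s^2 + 49)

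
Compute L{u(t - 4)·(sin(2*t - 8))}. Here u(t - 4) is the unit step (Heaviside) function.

2*exp(-4*s)/(s^2 + 4)

By the second shifting theorem, L{u(t - c)·g(t - c)} = e^(-cs)·G(s) with c = 4 and G(s) = L{g(t)}.
L{sin(2t)} = 2/(s^2 + 4).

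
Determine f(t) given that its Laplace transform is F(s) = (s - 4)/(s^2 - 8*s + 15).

Rewrite the denominator: s^2 - 8*s + 15 = (s - 4)^2 - 1.
The form in (s - 4) signals a first-shifting-theorem factor e^(4t).
Since L{cosh(t)} = s/(s^2 - 1), the inverse is exp(4*t)*cosh(t).

f(t) = exp(4*t)*cosh(t)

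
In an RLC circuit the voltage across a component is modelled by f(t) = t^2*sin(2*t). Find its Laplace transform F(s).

L{sin(2t)} = 2/(s^2 + 4).
Then apply L{t^2·g(t)} = (-1)^2 d^2/ds^2[G(s)] with G(s) = 2/(s^2 + 4):
differentiating 2 times and applying the sign gives 4*(3*s^2 - 4)/(s^2 + 4)^3.

F(s) = 4*(3*s^2 - 4)/(s^2 + 4)^3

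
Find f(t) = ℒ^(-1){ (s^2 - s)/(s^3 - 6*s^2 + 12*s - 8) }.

Factor the denominator: s^3 - 6*s^2 + 12*s - 8 = (s - 2)^3.
Partial fraction decomposition gives [1/(s - 2)] + [3/(s - 2)^2] + [2/(s - 2)^3].
Invert each term: 1/(s - 2) ↔ e^(2t); 3/(s - 2)^2 ↔ 3t·e^(2t); 2/(s - 2)^3 ↔ (1)t^2·e^(2t).

f(t) = t^2*exp(2*t) + 3*t*exp(2*t) + exp(2*t)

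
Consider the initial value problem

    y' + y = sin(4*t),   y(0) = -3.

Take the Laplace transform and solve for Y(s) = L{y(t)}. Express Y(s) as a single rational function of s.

Y(s) = (-3*s^2 - 44)/(s^3 + s^2 + 16*s + 16)

Take the Laplace transform of both sides.
Using L{y'} = sY - y(0) = sY - (-3), the left side becomes (s + 1)Y - (-3).
The right side is L{sin(4*t)} = 4/(s^2 + 16).
So (s + 1)Y = 4/(s^2 + 16) + (-3).
Solve for Y(s) and write it as one ratio of polynomials.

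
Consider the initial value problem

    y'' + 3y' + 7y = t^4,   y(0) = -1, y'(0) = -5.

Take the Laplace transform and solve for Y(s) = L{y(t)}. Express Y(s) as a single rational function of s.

Y(s) = (-s^6 - 8*s^5 + 24)/(s^7 + 3*s^6 + 7*s^5)

Take the Laplace transform of both sides.
With L{y''} = s^2 Y - s·y(0) - y'(0) and L{y'} = sY - y(0), with y(0) = -1, y'(0) = -5: the LHS transforms to (s^2 + 3*s + 7)Y - (-s - 8).
The right side is L{t^4} = 24/s^5.
So (s^2 + 3*s + 7)Y = 24/s^5 + (-s - 8).
Divide through and combine into a single rational function.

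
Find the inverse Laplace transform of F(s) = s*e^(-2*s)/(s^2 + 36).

Heaviside(t - 2)*(cos(6*t - 12))

The factor e^(-2s) signals a time shift by c = 2 (second shifting theorem).
L{cos(6t)} = s/(s^2 + 36), so L^-1{s/(s^2 + 36)} = cos(6*t).
Hence the inverse is u(t - 2) times that function evaluated at t - 2.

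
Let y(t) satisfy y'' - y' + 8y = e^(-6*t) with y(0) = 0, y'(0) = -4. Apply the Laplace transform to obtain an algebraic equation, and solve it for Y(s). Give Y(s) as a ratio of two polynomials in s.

Transform both sides with L{·}.
With L{y''} = s^2 Y - s·y(0) - y'(0) and L{y'} = sY - y(0), with y(0) = 0, y'(0) = -4: the LHS transforms to (s^2 - s + 8)Y - (-4).
The right side is L{e^(-6*t)} = 1/(s + 6).
So (s^2 - s + 8)Y = 1/(s + 6) + (-4).
Solve for Y(s) and write it as one ratio of polynomials.

Y(s) = (-4*s - 23)/(s^3 + 5*s^2 + 2*s + 48)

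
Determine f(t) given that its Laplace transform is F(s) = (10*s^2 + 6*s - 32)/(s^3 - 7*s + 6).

Factor the denominator: s^3 - 7*s + 6 = (s - 2)*(s - 1)*(s + 3).
Partial fraction decomposition gives [4/(s - 2)] + [4/(s - 1)] + [2/(s + 3)].
Invert each term: 4/(s - 2) ↔ 4e^(2t); 4/(s - 1) ↔ 4e^(t); 2/(s + 3) ↔ 2e^(-3t).

f(t) = 4*exp(2*t) + 4*exp(t) + 2*exp(-3*t)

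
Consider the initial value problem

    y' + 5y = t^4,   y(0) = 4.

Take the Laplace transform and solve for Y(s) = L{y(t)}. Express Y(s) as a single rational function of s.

Y(s) = (4*s^5 + 24)/(s^6 + 5*s^5)

Transform both sides with L{·}.
Using L{y'} = sY - y(0) = sY - 4, the left side becomes (s + 5)Y - (4).
The right side is L{t^4} = 24/s^5.
So (s + 5)Y = 24/s^5 + (4).
Solve for Y(s) and write it as one ratio of polynomials.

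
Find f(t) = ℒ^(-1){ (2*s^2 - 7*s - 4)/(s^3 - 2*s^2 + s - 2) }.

Factor the denominator: s^3 - 2*s^2 + s - 2 = (s - 2)*(s^2 + 1).
Partial fraction decomposition gives [-2/(s - 2)] + [4*s/(s^2 + 1)] + [1/(s^2 + 1)].
Invert each term: -2/(s - 2) ↔ -2e^(2t); 4·s/(s^2 + 1) ↔ 4cos(t); 1·1/(s^2 + 1) ↔ sin(t).

f(t) = -2*exp(2*t) + sin(t) + 4*cos(t)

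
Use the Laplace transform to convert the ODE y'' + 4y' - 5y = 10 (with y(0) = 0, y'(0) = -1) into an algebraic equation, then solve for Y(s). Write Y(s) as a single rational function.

Y(s) = (-s + 10)/(s^3 + 4*s^2 - 5*s)

Take the Laplace transform of both sides.
The derivative rules (L{y''} = s^2 Y - s·y(0) - y'(0) and L{y'} = sY - y(0), with y(0) = 0, y'(0) = -1) turn the left side into (s^2 + 4*s - 5)Y - (-1).
The right side is L{10} = 10/s.
So (s^2 + 4*s - 5)Y = 10/s + (-1).
Divide through and combine into a single rational function.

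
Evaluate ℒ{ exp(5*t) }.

1/(s - 5)

L{e^(5t)} = 1/(s - 5).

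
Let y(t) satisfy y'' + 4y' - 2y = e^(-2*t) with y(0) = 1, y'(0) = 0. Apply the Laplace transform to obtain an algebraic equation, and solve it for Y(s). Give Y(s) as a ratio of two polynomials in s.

Y(s) = (s^2 + 6*s + 9)/(s^3 + 6*s^2 + 6*s - 4)

Transform both sides with L{·}.
With L{y''} = s^2 Y - s·y(0) - y'(0) and L{y'} = sY - y(0), with y(0) = 1, y'(0) = 0: the LHS transforms to (s^2 + 4*s - 2)Y - (s + 4).
The right side is L{e^(-2*t)} = 1/(s + 2).
So (s^2 + 4*s - 2)Y = 1/(s + 2) + (s + 4).
Divide through and combine into a single rational function.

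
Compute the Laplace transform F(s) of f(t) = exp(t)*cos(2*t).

F(s) = (s - 1)/((s - 1)^2 + 4)

L{cos(2t)} = s/(s^2 + 4).
By the first shifting theorem, multiplying by e^(t) replaces s with s - 1.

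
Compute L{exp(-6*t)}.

L{1} = 1/s.
By the first shifting theorem, multiplying by e^(-6t) replaces s with s + 6.

1/(s + 6)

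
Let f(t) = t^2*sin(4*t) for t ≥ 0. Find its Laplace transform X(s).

X(s) = 8*(3*s^2 - 16)/(s^2 + 16)^3

L{sin(4t)} = 4/(s^2 + 16).
Then apply L{t^2·g(t)} = (-1)^2 d^2/ds^2[G(s)] with G(s) = 4/(s^2 + 16):
differentiating 2 times and applying the sign gives 8*(3*s^2 - 16)/(s^2 + 16)^3.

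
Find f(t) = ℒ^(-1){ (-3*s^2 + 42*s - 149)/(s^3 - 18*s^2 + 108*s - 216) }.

Factor the denominator: s^3 - 18*s^2 + 108*s - 216 = (s - 6)^3.
Partial fraction decomposition gives [-3/(s - 6)] + [6/(s - 6)^2] + [-5/(s - 6)^3].
Invert each term: -3/(s - 6) ↔ -3e^(6t); 6/(s - 6)^2 ↔ 6t·e^(6t); -5/(s - 6)^3 ↔ (-5/2)t^2·e^(6t).

f(t) = -5*t^2*exp(6*t)/2 + 6*t*exp(6*t) - 3*exp(6*t)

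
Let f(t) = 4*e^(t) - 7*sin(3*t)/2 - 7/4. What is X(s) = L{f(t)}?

By linearity of the Laplace transform, transform each term separately.
L{-7/4} = (-7/4)/s; (4)·[L{e^(t)} = 1/(s - 1)]; (-7/2)·[L{sin(3t)} = 3/(s^2 + 9)].

X(s) = -21/(2*(s^2 + 9)) + 4/(s - 1) - 7/(4*s)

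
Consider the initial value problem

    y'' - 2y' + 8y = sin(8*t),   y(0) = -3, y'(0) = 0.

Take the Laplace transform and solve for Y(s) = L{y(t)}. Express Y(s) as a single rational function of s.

Laplace-transform each side.
The derivative rules (L{y''} = s^2 Y - s·y(0) - y'(0) and L{y'} = sY - y(0), with y(0) = -3, y'(0) = 0) turn the left side into (s^2 - 2*s + 8)Y - (-3*s + 6).
The right side is L{sin(8*t)} = 8/(s^2 + 64).
So (s^2 - 2*s + 8)Y = 8/(s^2 + 64) + (-3*s + 6).
Solve for Y(s) and write it as one ratio of polynomials.

Y(s) = (-3*s^3 + 6*s^2 - 192*s + 392)/(s^4 - 2*s^3 + 72*s^2 - 128*s + 512)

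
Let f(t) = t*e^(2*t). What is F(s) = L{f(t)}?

F(s) = (s - 2)^(-2)

L{e^(2t)} = 1/(s - 2).
Then apply L{t·g(t)} = -d/ds[G(s)] with G(s) = 1/(s - 2):
differentiating 1 time and applying the sign gives (s - 2)^(-2).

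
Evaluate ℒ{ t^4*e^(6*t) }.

24/(s - 6)^5

L{t^4} = 4!/s^5 = 24/s^5.
By the first shifting theorem, multiplying by e^(6t) replaces s with s - 6.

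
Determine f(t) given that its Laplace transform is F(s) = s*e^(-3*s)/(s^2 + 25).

The factor e^(-3s) signals a time shift by c = 3 (second shifting theorem).
L{cos(5t)} = s/(s^2 + 25), so L^-1{s/(s^2 + 25)} = cos(5*t).
Hence the inverse is u(t - 3) times that function evaluated at t - 3.

f(t) = Heaviside(t - 3)*(cos(5*t - 15))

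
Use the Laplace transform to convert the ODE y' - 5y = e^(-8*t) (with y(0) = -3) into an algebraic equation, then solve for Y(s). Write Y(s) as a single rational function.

Apply the Laplace transform to the equation.
The derivative rules (L{y'} = sY - y(0) = sY - (-3)) turn the left side into (s - 5)Y - (-3).
The right side is L{e^(-8*t)} = 1/(s + 8).
So (s - 5)Y = 1/(s + 8) + (-3).
Isolate Y and clear denominators.

Y(s) = (-3*s - 23)/(s^2 + 3*s - 40)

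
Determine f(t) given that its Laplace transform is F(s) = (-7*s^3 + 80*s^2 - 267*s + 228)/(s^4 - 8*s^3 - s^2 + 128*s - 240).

Factor the denominator: s^4 - 8*s^3 - s^2 + 128*s - 240 = (s - 5)*(s - 4)*(s - 3)*(s + 4).
Partial fraction decomposition gives [-6/(s + 4)] + [-3/(s - 3)] + [1/(s - 4)] + [1/(s - 5)].
Invert each term: -6/(s + 4) ↔ -6e^(-4t); -3/(s - 3) ↔ -3e^(3t); 1/(s - 4) ↔ e^(4t); 1/(s - 5) ↔ e^(5t).

f(t) = exp(5*t) + exp(4*t) - 3*exp(3*t) - 6*exp(-4*t)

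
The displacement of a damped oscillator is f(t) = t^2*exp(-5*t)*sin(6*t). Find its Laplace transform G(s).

L{sin(6t)} = 6/(s^2 + 36).
Multiplying by e^(-5t) shifts s → s + 5, so L{exp(-5*t)*sin(6*t)} = 6/((s + 5)^2 + 36).
Then apply L{t^2·g(t)} = (-1)^2 d^2/ds^2[H(s)] with H(s) = 6/((s + 5)^2 + 36):
differentiating 2 times and applying the sign gives 36*(s^2 + 10*s + 13)/(s^2 + 10*s + 61)^3.

G(s) = 36*(s^2 + 10*s + 13)/(s^2 + 10*s + 61)^3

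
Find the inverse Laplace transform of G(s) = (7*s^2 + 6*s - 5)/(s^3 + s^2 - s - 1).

Factor the denominator: s^3 + s^2 - s - 1 = (s - 1)*(s + 1)^2.
Partial fraction decomposition gives [5/(s + 1)] + [2/(s + 1)^2] + [2/(s - 1)].
Invert each term: 5/(s + 1) ↔ 5e^(-t); 2/(s + 1)^2 ↔ 2t·e^(-t); 2/(s - 1) ↔ 2e^(t).

2*t*exp(-t) + 2*exp(t) + 5*exp(-t)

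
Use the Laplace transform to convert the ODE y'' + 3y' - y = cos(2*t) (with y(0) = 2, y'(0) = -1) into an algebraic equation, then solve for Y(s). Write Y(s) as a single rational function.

Y(s) = (2*s^3 + 5*s^2 + 9*s + 20)/(s^4 + 3*s^3 + 3*s^2 + 12*s - 4)

Apply the Laplace transform to the equation.
The derivative rules (L{y''} = s^2 Y - s·y(0) - y'(0) and L{y'} = sY - y(0), with y(0) = 2, y'(0) = -1) turn the left side into (s^2 + 3*s - 1)Y - (2*s + 5).
The right side is L{cos(2*t)} = s/(s^2 + 4).
So (s^2 + 3*s - 1)Y = s/(s^2 + 4) + (2*s + 5).
Divide through and combine into a single rational function.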